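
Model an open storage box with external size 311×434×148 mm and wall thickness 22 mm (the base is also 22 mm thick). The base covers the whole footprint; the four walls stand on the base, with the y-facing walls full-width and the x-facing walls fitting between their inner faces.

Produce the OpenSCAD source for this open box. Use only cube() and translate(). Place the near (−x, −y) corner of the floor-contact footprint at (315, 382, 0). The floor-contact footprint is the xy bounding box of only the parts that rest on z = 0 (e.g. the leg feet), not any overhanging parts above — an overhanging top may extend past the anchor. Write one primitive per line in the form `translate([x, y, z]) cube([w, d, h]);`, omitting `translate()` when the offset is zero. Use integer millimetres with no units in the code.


translate([315, 382, 0]) cube([311, 434, 22]);
translate([315, 382, 22]) cube([311, 22, 126]);
translate([315, 794, 22]) cube([311, 22, 126]);
translate([315, 404, 22]) cube([22, 390, 126]);
translate([604, 404, 22]) cube([22, 390, 126]);


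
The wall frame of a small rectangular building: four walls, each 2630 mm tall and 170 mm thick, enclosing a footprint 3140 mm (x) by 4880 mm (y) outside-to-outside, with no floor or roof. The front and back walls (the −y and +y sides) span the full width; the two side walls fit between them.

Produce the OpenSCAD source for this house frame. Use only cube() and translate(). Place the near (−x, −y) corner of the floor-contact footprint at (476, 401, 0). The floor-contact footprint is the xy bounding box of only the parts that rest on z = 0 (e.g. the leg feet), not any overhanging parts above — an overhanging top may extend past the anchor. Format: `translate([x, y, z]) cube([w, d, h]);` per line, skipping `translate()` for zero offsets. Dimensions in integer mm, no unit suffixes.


translate([476, 401, 0]) cube([3140, 170, 2630]);
translate([476, 5111, 0]) cube([3140, 170, 2630]);
translate([476, 571, 0]) cube([170, 4540, 2630]);
translate([3446, 571, 0]) cube([170, 4540, 2630]);


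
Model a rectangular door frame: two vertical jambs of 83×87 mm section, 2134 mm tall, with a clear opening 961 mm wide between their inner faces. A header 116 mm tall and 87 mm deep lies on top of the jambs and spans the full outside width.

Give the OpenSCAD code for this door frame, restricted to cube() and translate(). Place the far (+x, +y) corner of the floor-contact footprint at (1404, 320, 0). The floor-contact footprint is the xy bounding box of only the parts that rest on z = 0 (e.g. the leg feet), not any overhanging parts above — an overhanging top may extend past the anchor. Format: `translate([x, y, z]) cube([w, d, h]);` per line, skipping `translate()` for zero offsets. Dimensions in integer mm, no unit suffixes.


translate([277, 233, 0]) cube([83, 87, 2134]);
translate([1321, 233, 0]) cube([83, 87, 2134]);
translate([277, 233, 2134]) cube([1127, 87, 116]);


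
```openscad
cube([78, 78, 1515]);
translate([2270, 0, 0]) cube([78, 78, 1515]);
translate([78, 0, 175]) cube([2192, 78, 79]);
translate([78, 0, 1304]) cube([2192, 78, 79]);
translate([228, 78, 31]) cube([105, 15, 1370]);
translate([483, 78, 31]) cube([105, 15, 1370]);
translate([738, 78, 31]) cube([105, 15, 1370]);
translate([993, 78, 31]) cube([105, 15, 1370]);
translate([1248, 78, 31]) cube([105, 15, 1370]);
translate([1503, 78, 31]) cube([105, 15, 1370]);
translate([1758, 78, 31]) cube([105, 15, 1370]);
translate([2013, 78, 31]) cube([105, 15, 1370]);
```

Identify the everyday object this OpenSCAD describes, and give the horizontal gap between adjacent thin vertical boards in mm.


A fence section. The picket gap is 150 mm.

Two posts, two rails, 8 pickets — a fence section. Span 2192 mm holds 8 pickets of 105 mm with 9 equal gaps: ⌊(2192 − 8·105) / 9⌋ = 150 mm.


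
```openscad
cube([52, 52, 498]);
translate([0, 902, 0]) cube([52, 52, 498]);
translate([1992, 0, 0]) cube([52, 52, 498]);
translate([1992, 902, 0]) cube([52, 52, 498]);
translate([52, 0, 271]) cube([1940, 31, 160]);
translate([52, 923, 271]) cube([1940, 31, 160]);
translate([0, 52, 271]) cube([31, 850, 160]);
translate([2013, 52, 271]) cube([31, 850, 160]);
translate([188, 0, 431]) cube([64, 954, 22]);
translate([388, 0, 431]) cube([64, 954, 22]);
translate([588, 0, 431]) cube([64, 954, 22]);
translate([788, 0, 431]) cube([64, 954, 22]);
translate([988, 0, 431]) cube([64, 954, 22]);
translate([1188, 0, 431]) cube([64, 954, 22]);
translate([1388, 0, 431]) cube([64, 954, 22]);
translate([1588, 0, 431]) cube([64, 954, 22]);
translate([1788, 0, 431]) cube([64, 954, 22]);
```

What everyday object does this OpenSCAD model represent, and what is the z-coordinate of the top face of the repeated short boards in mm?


A bed frame. The slat-top height is 453 mm.

Four posts, four rails, and a row of slats — a bed frame. Slats sit on the rails at z = 271 + 160 = 431; with slat thickness 22, the top is 453 mm.


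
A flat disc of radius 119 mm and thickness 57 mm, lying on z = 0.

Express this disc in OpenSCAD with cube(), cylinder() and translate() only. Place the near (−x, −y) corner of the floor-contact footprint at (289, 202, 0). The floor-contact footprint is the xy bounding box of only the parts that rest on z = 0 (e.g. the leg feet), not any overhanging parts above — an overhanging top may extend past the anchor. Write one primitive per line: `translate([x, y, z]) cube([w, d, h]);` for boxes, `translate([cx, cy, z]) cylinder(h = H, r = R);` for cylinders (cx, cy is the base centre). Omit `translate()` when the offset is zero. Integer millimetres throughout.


translate([408, 321, 0]) cylinder(h = 57, r = 119);


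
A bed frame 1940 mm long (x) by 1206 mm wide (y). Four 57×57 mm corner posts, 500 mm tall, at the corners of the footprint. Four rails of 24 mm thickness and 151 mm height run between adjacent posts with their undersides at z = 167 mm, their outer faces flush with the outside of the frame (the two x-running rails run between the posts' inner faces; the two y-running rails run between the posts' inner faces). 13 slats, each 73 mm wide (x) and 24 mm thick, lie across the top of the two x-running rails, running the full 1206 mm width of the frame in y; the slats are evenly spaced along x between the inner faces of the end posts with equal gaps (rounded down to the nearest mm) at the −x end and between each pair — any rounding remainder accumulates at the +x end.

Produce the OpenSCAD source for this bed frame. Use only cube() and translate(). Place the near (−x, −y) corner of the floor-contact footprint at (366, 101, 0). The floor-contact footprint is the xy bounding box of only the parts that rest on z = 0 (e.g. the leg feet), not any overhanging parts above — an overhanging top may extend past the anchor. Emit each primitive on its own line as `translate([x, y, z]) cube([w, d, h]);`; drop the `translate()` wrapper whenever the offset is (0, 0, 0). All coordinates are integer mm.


translate([366, 101, 0]) cube([57, 57, 500]);
translate([366, 1250, 0]) cube([57, 57, 500]);
translate([2249, 101, 0]) cube([57, 57, 500]);
translate([2249, 1250, 0]) cube([57, 57, 500]);
translate([423, 101, 167]) cube([1826, 24, 151]);
translate([423, 1283, 167]) cube([1826, 24, 151]);
translate([366, 158, 167]) cube([24, 1092, 151]);
translate([2282, 158, 167]) cube([24, 1092, 151]);
translate([485, 101, 318]) cube([73, 1206, 24]);
translate([620, 101, 318]) cube([73, 1206, 24]);
translate([755, 101, 318]) cube([73, 1206, 24]);
translate([890, 101, 318]) cube([73, 1206, 24]);
translate([1025, 101, 318]) cube([73, 1206, 24]);
translate([1160, 101, 318]) cube([73, 1206, 24]);
translate([1295, 101, 318]) cube([73, 1206, 24]);
translate([1430, 101, 318]) cube([73, 1206, 24]);
translate([1565, 101, 318]) cube([73, 1206, 24]);
translate([1700, 101, 318]) cube([73, 1206, 24]);
translate([1835, 101, 318]) cube([73, 1206, 24]);
translate([1970, 101, 318]) cube([73, 1206, 24]);
translate([2105, 101, 318]) cube([73, 1206, 24]);


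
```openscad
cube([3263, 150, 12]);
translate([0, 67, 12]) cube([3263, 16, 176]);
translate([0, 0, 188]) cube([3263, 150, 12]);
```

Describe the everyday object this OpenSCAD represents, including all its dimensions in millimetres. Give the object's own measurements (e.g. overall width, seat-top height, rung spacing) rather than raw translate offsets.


An I-beam lying along x, 3263 mm long. Overall section height 200 mm. Two flanges 150 mm wide (y) and 12 mm thick, one on the floor and one at the top; a web 16 mm thick runs between them, centred on the flange width.


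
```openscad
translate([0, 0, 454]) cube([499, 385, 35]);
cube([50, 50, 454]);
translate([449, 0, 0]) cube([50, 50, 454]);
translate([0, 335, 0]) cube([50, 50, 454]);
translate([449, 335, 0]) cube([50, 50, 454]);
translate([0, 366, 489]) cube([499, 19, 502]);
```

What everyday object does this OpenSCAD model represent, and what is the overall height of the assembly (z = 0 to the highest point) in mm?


A chair. The overall height is 991 mm.

A slab on four corner posts with a tall panel at the back — a chair. The seat slab sits at z = 454 with thickness 35, and the 502 mm backrest starts at the seat top, so the overall height is 454 + 35 + 502 = 991 mm.


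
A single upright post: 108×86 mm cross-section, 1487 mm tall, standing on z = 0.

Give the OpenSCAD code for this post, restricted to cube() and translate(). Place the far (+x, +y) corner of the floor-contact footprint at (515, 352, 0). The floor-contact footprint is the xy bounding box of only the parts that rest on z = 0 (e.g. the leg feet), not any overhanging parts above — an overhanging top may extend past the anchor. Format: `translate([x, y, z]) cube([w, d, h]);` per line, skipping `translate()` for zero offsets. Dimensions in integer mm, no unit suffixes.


translate([407, 266, 0]) cube([108, 86, 1487]);


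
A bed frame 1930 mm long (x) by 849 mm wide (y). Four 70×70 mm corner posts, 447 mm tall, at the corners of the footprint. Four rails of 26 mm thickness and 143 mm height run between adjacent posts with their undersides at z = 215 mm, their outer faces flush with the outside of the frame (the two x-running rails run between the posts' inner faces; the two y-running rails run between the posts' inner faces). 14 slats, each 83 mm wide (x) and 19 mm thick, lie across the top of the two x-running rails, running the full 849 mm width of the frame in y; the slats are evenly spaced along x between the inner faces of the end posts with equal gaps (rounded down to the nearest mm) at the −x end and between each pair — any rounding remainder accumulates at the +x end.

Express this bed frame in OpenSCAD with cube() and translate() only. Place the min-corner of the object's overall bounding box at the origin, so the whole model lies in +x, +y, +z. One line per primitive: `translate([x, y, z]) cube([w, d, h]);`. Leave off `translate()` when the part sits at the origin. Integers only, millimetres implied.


// slat z = rail_z + rail_h = 215 + 143 = 358
// slat gap = ⌊(1790 − 14·83) / 15⌋ = 41
cube([70, 70, 447]);
translate([0, 779, 0]) cube([70, 70, 447]);
translate([1860, 0, 0]) cube([70, 70, 447]);
translate([1860, 779, 0]) cube([70, 70, 447]);
translate([70, 0, 215]) cube([1790, 26, 143]);
translate([70, 823, 215]) cube([1790, 26, 143]);
translate([0, 70, 215]) cube([26, 709, 143]);
translate([1904, 70, 215]) cube([26, 709, 143]);
translate([111, 0, 358]) cube([83, 849, 19]);
translate([235, 0, 358]) cube([83, 849, 19]);
translate([359, 0, 358]) cube([83, 849, 19]);
translate([483, 0, 358]) cube([83, 849, 19]);
translate([607, 0, 358]) cube([83, 849, 19]);
translate([731, 0, 358]) cube([83, 849, 19]);
translate([855, 0, 358]) cube([83, 849, 19]);
translate([979, 0, 358]) cube([83, 849, 19]);
translate([1103, 0, 358]) cube([83, 849, 19]);
translate([1227, 0, 358]) cube([83, 849, 19]);
translate([1351, 0, 358]) cube([83, 849, 19]);
translate([1475, 0, 358]) cube([83, 849, 19]);
translate([1599, 0, 358]) cube([83, 849, 19]);
translate([1723, 0, 358]) cube([83, 849, 19]);


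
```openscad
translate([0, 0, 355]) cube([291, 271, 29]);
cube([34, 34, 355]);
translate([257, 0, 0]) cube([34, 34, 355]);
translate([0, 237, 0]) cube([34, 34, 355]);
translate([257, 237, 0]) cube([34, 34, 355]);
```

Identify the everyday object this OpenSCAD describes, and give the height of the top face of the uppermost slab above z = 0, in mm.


A stool. The seat height is 384 mm.

A 291×271×29 slab at z = 355 on four corner posts — a stool. The seat top is 355 + 29 = 384 mm.


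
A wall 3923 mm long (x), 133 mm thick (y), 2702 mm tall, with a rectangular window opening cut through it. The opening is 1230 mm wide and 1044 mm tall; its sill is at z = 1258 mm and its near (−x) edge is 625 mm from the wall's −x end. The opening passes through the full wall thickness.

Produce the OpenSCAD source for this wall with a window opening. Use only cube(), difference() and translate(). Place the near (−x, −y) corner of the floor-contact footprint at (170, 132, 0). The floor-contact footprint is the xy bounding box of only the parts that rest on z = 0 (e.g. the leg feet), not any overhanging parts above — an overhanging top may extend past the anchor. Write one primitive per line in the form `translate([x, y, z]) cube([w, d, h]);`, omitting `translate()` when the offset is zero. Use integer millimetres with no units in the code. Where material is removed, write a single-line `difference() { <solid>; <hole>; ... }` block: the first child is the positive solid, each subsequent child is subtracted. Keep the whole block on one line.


difference() { translate([170, 132, 0]) cube([3923, 133, 2702]); translate([795, 132, 1258]) cube([1230, 133, 1044]); }


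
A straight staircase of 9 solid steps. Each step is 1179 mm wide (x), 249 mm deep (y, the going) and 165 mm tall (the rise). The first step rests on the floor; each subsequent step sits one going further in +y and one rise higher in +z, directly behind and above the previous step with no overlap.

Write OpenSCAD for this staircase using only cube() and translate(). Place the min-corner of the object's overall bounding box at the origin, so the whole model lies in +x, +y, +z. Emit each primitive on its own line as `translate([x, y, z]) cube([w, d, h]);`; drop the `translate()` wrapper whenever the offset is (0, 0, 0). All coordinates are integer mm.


cube([1179, 249, 165]);
translate([0, 249, 165]) cube([1179, 249, 165]);
translate([0, 498, 330]) cube([1179, 249, 165]);
translate([0, 747, 495]) cube([1179, 249, 165]);
translate([0, 996, 660]) cube([1179, 249, 165]);
translate([0, 1245, 825]) cube([1179, 249, 165]);
translate([0, 1494, 990]) cube([1179, 249, 165]);
translate([0, 1743, 1155]) cube([1179, 249, 165]);
translate([0, 1992, 1320]) cube([1179, 249, 165]);


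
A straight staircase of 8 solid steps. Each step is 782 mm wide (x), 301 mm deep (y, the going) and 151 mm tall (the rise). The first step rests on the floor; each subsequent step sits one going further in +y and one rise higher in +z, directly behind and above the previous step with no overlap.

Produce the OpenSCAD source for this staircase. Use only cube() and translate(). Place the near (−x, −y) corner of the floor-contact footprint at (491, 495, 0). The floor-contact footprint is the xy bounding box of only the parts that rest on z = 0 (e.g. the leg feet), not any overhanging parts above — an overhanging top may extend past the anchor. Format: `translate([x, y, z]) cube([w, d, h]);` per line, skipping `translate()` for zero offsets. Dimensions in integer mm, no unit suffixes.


translate([491, 495, 0]) cube([782, 301, 151]);
translate([491, 796, 151]) cube([782, 301, 151]);
translate([491, 1097, 302]) cube([782, 301, 151]);
translate([491, 1398, 453]) cube([782, 301, 151]);
translate([491, 1699, 604]) cube([782, 301, 151]);
translate([491, 2000, 755]) cube([782, 301, 151]);
translate([491, 2301, 906]) cube([782, 301, 151]);
translate([491, 2602, 1057]) cube([782, 301, 151]);


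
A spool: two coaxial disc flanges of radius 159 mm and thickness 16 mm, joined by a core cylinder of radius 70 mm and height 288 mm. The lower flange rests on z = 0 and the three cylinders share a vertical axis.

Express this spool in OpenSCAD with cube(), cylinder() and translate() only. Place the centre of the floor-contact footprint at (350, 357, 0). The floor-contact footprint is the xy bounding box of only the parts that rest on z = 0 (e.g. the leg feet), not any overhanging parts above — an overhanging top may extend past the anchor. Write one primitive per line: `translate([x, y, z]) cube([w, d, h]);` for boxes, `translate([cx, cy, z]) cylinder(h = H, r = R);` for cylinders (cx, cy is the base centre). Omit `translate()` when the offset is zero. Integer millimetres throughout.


translate([350, 357, 0]) cylinder(h = 16, r = 159);
translate([350, 357, 16]) cylinder(h = 288, r = 70);
translate([350, 357, 304]) cylinder(h = 16, r = 159);


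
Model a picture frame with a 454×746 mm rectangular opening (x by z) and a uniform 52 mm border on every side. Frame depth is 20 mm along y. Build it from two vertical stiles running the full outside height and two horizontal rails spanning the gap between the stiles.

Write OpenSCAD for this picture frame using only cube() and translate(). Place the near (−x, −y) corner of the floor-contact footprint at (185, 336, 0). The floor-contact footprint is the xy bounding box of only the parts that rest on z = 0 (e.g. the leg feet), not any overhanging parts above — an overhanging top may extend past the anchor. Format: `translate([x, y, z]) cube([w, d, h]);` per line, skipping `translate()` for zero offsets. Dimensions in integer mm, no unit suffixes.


translate([185, 336, 0]) cube([52, 20, 850]);
translate([691, 336, 0]) cube([52, 20, 850]);
translate([237, 336, 0]) cube([454, 20, 52]);
translate([237, 336, 798]) cube([454, 20, 52]);


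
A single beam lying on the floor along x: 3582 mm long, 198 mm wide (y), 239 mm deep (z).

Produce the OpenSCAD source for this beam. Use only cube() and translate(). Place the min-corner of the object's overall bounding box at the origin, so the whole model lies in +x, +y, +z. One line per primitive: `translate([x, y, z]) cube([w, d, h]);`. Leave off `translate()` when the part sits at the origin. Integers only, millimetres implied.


cube([3582, 198, 239]);


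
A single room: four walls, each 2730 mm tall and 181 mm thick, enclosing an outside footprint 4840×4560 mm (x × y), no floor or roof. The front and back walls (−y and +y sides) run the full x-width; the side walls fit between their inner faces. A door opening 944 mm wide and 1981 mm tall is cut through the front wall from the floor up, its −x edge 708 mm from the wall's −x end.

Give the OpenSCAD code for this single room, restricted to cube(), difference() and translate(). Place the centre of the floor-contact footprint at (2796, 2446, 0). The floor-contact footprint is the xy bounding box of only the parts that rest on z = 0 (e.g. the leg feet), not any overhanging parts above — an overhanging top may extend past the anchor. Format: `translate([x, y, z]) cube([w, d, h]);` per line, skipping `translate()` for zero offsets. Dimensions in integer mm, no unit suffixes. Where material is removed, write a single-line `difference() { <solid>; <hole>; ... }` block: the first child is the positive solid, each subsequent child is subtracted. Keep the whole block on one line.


difference() { translate([376, 166, 0]) cube([4840, 181, 2730]); translate([1084, 166, 0]) cube([944, 181, 1981]); }
translate([376, 4545, 0]) cube([4840, 181, 2730]);
translate([376, 347, 0]) cube([181, 4198, 2730]);
translate([5035, 347, 0]) cube([181, 4198, 2730]);


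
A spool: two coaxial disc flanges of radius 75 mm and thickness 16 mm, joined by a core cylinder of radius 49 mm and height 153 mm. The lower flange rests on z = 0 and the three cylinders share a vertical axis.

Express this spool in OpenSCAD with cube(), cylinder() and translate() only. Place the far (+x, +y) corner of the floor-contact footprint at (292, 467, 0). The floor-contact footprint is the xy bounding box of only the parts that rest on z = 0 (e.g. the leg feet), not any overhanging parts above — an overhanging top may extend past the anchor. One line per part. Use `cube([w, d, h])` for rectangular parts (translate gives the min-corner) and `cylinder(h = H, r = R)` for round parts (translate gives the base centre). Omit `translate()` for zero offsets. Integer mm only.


translate([217, 392, 0]) cylinder(h = 16, r = 75);
translate([217, 392, 16]) cylinder(h = 153, r = 49);
translate([217, 392, 169]) cylinder(h = 16, r = 75);


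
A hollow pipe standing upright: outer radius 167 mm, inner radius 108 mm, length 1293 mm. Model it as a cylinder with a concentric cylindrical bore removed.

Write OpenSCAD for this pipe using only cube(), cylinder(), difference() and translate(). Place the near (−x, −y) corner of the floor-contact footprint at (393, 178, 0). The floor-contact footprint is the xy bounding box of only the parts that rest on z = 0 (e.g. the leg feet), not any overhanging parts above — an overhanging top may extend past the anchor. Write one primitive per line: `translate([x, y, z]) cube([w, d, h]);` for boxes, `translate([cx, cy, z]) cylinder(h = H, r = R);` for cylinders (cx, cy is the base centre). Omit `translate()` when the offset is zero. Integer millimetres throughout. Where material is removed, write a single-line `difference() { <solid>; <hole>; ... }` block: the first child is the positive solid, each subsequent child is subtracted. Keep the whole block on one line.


difference() { translate([560, 345, 0]) cylinder(h = 1293, r = 167); translate([560, 345, 0]) cylinder(h = 1293, r = 108); }


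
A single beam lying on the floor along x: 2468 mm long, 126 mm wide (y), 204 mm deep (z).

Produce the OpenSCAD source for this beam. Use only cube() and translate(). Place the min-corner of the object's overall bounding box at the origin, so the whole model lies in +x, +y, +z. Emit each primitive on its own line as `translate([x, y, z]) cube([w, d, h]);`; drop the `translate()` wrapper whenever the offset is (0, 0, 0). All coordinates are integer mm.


cube([2468, 126, 204]);


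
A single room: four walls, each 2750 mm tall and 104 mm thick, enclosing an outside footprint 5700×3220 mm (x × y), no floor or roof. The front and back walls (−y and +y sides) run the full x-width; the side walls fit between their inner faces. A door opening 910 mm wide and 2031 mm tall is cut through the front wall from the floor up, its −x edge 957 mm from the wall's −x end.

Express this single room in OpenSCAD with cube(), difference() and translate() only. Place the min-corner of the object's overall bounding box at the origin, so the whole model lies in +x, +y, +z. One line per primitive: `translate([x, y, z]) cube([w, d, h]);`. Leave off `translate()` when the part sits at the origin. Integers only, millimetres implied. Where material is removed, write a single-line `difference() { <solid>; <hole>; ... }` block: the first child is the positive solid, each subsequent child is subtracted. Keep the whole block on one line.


difference() { cube([5700, 104, 2750]); translate([957, 0, 0]) cube([910, 104, 2031]); }
translate([0, 3116, 0]) cube([5700, 104, 2750]);
translate([0, 104, 0]) cube([104, 3012, 2750]);
translate([5596, 104, 0]) cube([104, 3012, 2750]);


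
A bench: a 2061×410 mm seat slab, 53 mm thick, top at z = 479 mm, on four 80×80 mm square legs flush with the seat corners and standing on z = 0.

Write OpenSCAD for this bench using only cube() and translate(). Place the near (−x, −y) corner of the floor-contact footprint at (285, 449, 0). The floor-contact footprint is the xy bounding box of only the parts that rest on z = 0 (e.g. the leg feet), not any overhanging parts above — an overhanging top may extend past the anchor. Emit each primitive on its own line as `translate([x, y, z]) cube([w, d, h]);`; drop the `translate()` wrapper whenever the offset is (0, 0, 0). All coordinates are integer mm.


translate([285, 449, 426]) cube([2061, 410, 53]);
translate([285, 449, 0]) cube([80, 80, 426]);
translate([285, 779, 0]) cube([80, 80, 426]);
translate([2266, 449, 0]) cube([80, 80, 426]);
translate([2266, 779, 0]) cube([80, 80, 426]);


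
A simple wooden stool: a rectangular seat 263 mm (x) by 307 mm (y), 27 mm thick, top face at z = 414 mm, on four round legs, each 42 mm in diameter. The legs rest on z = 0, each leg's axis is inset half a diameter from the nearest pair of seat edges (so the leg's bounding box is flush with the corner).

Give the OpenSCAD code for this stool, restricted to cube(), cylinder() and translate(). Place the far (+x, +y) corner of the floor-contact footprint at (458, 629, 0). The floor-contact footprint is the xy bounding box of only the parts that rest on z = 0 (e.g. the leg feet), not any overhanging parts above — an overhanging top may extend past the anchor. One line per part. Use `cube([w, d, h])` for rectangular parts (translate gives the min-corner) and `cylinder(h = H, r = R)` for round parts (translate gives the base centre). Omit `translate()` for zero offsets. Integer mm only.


// leg_h = 414 - 27 = 387
translate([195, 322, 387]) cube([263, 307, 27]);
translate([216, 343, 0]) cylinder(h = 387, r = 21);
translate([437, 343, 0]) cylinder(h = 387, r = 21);
translate([216, 608, 0]) cylinder(h = 387, r = 21);
translate([437, 608, 0]) cylinder(h = 387, r = 21);


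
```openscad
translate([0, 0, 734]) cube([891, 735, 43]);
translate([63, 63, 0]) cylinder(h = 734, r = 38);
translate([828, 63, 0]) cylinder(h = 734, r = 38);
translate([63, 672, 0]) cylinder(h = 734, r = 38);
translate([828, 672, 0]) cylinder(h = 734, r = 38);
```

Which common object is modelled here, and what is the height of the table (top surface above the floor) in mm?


A table. The table height is 777 mm.

A 891×735×43 slab sits at z = 734 on four Ø76 mm round legs — a table. The top surface is at 734 + 43 = 777 mm.


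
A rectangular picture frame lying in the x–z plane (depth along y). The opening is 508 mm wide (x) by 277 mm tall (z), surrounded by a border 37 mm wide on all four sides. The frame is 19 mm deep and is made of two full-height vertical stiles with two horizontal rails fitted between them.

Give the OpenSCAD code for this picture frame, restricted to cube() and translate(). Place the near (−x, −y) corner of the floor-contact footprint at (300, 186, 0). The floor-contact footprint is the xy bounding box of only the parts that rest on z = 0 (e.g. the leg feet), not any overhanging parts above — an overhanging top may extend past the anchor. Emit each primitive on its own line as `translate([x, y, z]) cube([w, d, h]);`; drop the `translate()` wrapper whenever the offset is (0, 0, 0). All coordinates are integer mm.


translate([300, 186, 0]) cube([37, 19, 351]);
translate([845, 186, 0]) cube([37, 19, 351]);
translate([337, 186, 0]) cube([508, 19, 37]);
translate([337, 186, 314]) cube([508, 19, 37]);


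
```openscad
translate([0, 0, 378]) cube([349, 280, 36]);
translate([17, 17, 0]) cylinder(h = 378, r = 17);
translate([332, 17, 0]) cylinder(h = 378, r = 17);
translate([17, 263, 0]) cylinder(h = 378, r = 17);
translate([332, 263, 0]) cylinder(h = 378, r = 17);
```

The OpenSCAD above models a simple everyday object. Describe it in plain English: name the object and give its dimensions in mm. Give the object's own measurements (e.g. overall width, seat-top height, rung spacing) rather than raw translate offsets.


A simple wooden stool: a rectangular seat 349 mm (x) by 280 mm (y), 36 mm thick, top face at z = 414 mm, on four round legs, each 34 mm in diameter. The legs rest on z = 0, each leg's axis is inset half a diameter from the nearest pair of seat edges (so the leg's bounding box is flush with the corner).


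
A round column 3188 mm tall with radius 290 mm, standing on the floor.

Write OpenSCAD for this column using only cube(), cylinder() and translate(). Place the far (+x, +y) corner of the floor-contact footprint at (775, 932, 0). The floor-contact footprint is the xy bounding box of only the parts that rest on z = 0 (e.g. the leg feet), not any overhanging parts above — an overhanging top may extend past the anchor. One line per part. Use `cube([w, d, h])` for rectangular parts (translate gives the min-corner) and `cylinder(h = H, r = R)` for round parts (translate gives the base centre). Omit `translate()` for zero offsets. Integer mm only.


translate([485, 642, 0]) cylinder(h = 3188, r = 290);


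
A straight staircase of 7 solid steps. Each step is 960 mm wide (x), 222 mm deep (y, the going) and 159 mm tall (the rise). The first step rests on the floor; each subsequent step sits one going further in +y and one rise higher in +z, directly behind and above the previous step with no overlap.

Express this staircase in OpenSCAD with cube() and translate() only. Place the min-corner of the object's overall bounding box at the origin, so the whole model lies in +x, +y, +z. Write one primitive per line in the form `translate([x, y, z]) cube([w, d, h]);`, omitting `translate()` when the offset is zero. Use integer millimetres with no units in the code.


cube([960, 222, 159]);
translate([0, 222, 159]) cube([960, 222, 159]);
translate([0, 444, 318]) cube([960, 222, 159]);
translate([0, 666, 477]) cube([960, 222, 159]);
translate([0, 888, 636]) cube([960, 222, 159]);
translate([0, 1110, 795]) cube([960, 222, 159]);
translate([0, 1332, 954]) cube([960, 222, 159]);


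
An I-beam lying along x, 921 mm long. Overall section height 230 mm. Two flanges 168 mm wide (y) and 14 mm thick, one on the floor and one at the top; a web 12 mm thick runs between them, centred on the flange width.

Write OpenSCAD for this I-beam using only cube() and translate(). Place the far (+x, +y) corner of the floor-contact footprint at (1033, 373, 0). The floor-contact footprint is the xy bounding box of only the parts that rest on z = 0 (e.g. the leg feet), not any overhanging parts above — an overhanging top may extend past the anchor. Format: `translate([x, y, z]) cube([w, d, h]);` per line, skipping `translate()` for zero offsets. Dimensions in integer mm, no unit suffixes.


translate([112, 205, 0]) cube([921, 168, 14]);
translate([112, 283, 14]) cube([921, 12, 202]);
translate([112, 205, 216]) cube([921, 168, 14]);


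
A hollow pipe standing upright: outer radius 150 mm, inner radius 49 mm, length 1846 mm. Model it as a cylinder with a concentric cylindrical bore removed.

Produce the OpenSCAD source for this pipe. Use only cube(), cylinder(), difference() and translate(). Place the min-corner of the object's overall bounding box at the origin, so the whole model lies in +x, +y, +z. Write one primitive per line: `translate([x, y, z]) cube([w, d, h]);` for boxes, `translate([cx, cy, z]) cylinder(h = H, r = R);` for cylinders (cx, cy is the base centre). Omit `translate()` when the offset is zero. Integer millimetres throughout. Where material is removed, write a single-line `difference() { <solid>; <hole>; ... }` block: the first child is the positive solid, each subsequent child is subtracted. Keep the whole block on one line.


difference() { translate([150, 150, 0]) cylinder(h = 1846, r = 150); translate([150, 150, 0]) cylinder(h = 1846, r = 49); }


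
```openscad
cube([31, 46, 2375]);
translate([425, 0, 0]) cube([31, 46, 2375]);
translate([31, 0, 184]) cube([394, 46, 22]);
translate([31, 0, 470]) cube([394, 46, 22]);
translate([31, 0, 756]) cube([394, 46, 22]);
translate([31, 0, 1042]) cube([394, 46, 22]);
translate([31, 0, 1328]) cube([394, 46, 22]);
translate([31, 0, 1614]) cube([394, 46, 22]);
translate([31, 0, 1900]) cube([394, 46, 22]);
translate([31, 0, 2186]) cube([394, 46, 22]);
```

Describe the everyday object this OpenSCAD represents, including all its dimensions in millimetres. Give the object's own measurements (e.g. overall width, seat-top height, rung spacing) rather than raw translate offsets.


A straight ladder. Two 31×46 mm vertical rails, 2375 mm tall, stand 456 mm apart (outside-to-outside) with their front faces coplanar on the −y side. 8 rungs, each 46 mm deep and 22 mm tall, span between the inner faces of the rails, front faces flush with the rails. The lowest rung's underside is at z = 184 mm and rungs are spaced 286 mm apart (underside to underside).


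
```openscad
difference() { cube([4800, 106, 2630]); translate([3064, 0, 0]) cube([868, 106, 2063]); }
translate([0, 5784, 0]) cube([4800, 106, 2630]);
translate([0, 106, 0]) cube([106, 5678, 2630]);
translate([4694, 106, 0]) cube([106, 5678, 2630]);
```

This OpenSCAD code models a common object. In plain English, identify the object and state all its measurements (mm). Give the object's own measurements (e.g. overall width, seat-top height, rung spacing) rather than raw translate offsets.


A single room: four walls, each 2630 mm tall and 106 mm thick, enclosing an outside footprint 4800×5890 mm (x × y), no floor or roof. The front and back walls (−y and +y sides) run the full x-width; the side walls fit between their inner faces. A door opening 868 mm wide and 2063 mm tall is cut through the front wall from the floor up, its −x edge 3064 mm from the wall's −x end.


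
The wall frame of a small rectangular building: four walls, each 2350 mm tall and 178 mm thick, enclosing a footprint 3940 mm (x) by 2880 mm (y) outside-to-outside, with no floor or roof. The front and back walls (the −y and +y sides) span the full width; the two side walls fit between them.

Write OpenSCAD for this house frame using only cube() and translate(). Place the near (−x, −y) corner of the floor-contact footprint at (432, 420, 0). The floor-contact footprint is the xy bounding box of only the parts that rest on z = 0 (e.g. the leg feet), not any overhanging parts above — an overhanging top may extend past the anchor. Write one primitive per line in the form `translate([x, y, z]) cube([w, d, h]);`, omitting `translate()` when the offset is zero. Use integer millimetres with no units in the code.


translate([432, 420, 0]) cube([3940, 178, 2350]);
translate([432, 3122, 0]) cube([3940, 178, 2350]);
translate([432, 598, 0]) cube([178, 2524, 2350]);
translate([4194, 598, 0]) cube([178, 2524, 2350]);


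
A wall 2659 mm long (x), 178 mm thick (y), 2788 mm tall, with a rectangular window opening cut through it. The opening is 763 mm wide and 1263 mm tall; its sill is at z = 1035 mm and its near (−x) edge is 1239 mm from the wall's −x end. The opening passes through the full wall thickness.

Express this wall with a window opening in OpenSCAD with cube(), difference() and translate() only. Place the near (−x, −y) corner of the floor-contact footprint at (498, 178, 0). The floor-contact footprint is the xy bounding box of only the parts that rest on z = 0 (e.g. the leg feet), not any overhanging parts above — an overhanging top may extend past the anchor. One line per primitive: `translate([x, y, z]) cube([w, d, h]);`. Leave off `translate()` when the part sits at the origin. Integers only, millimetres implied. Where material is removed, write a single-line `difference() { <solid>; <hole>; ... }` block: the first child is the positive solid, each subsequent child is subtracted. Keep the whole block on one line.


difference() { translate([498, 178, 0]) cube([2659, 178, 2788]); translate([1737, 178, 1035]) cube([763, 178, 1263]); }


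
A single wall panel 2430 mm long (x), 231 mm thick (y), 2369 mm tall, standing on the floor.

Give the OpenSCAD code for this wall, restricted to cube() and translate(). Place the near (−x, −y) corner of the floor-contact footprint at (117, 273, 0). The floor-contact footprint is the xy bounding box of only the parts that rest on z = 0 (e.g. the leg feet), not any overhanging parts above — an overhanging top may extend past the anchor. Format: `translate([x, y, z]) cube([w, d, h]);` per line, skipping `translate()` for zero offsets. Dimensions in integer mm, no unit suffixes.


translate([117, 273, 0]) cube([2430, 231, 2369]);


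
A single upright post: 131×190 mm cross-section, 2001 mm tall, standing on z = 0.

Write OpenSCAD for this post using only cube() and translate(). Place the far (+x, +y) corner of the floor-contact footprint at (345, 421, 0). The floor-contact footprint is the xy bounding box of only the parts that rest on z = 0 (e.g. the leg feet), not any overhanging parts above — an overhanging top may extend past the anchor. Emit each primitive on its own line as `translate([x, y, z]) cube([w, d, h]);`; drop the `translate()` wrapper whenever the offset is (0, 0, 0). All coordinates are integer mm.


translate([214, 231, 0]) cube([131, 190, 2001]);


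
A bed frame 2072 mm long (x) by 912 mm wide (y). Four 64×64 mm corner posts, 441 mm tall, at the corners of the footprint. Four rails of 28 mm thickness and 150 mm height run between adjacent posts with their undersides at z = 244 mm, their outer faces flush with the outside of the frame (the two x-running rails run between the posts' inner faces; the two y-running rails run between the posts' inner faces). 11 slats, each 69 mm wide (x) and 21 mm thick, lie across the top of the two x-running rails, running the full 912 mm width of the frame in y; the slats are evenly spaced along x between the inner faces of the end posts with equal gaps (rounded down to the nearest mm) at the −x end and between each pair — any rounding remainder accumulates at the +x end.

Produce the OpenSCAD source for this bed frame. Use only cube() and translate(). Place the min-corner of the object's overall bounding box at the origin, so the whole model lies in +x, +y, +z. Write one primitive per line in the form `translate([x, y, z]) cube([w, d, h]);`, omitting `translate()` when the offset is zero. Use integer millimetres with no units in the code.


cube([64, 64, 441]);
translate([0, 848, 0]) cube([64, 64, 441]);
translate([2008, 0, 0]) cube([64, 64, 441]);
translate([2008, 848, 0]) cube([64, 64, 441]);
translate([64, 0, 244]) cube([1944, 28, 150]);
translate([64, 884, 244]) cube([1944, 28, 150]);
translate([0, 64, 244]) cube([28, 784, 150]);
translate([2044, 64, 244]) cube([28, 784, 150]);
translate([162, 0, 394]) cube([69, 912, 21]);
translate([329, 0, 394]) cube([69, 912, 21]);
translate([496, 0, 394]) cube([69, 912, 21]);
translate([663, 0, 394]) cube([69, 912, 21]);
translate([830, 0, 394]) cube([69, 912, 21]);
translate([997, 0, 394]) cube([69, 912, 21]);
translate([1164, 0, 394]) cube([69, 912, 21]);
translate([1331, 0, 394]) cube([69, 912, 21]);
translate([1498, 0, 394]) cube([69, 912, 21]);
translate([1665, 0, 394]) cube([69, 912, 21]);
translate([1832, 0, 394]) cube([69, 912, 21]);


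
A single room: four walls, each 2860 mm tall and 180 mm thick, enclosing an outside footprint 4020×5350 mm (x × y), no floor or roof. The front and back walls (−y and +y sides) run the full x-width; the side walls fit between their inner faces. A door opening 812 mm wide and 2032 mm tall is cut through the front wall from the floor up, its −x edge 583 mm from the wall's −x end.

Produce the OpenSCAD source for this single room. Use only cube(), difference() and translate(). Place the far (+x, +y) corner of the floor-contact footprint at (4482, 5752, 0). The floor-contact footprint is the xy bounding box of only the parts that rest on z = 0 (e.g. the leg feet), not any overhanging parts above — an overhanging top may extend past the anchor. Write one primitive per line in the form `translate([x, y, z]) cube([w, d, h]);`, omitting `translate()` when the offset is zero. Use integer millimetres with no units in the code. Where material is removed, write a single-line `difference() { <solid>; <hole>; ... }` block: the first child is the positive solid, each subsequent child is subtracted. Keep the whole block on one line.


difference() { translate([462, 402, 0]) cube([4020, 180, 2860]); translate([1045, 402, 0]) cube([812, 180, 2032]); }
translate([462, 5572, 0]) cube([4020, 180, 2860]);
translate([462, 582, 0]) cube([180, 4990, 2860]);
translate([4302, 582, 0]) cube([180, 4990, 2860]);
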